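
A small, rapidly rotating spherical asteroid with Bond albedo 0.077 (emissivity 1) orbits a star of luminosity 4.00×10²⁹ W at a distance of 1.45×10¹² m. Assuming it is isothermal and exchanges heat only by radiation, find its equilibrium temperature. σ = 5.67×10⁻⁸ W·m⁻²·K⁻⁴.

First find the stellar flux at distance d: S = L/(4πd²) = 4.00×10²⁹/(4π·(1.45×10¹²)²) = 15140 W/m².
For an isothermal sphere, absorbed (1−a)S·πr² = emitted σ·4πr²·T⁴, so T⁴ = (1−a)S/(4σ).
T⁴ = 0.923·15140/(4·5.67×10⁻⁸) = 6.161×10¹⁰ K⁴.

T ≈ 498 K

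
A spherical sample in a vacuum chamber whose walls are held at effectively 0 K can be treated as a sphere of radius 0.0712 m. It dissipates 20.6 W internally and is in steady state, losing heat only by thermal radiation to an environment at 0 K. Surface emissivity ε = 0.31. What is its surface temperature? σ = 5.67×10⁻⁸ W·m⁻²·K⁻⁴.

Steady state: internal power = radiated power, P = εσA T⁴.
Radiating area A = 4πr² = 0.06370 m².
T⁴ = P/(εσA) = 20.6/(0.31·5.67×10⁻⁸·0.06370) = 1.840×10¹⁰ K⁴.
T = (1.840×10¹⁰)^(1/4).

T ≈ 368 K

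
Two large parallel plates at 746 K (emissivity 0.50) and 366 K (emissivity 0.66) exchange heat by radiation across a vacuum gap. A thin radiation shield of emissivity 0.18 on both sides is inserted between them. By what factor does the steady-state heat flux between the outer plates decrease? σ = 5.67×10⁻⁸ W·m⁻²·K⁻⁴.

factor ≈ 5.02

Without shield: q₀ = σΔ(T⁴)/(1/ε₁+1/ε₂−1) with denominator 2.515.
With shield the two gaps are in series; the resistances add: (1/ε₁+1/ε_s−1)+(1/ε_s+1/ε₂−1) = 6.556+6.071 = 12.63.
Heat-flux ratio q₀/q = 12.63/2.515.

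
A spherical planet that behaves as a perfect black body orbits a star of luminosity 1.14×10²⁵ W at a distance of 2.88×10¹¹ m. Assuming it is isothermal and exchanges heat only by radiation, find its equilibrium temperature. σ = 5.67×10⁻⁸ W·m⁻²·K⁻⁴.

T ≈ 83.3 K

First find the stellar flux at distance d: S = L/(4πd²) = 1.14×10²⁵/(4π·(2.88×10¹¹)²) = 10.94 W/m².
For an isothermal sphere, absorbed (1−a)S·πr² = emitted σ·4πr²·T⁴, so T⁴ = (1−a)S/(4σ).
T⁴ = 1.00·10.94/(4·5.67×10⁻⁸) = 4.822×10⁷ K⁴.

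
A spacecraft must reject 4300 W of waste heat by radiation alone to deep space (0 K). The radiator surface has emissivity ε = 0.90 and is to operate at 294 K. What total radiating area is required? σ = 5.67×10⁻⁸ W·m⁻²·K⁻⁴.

A ≈ 11.3 m²

P = εσA T⁴ ⇒ A = P/(εσT⁴).
T⁴ = 7.471×10⁹ K⁴.
A = 4300/(0.90 × 5.67×10⁻⁸ × 7.471×10⁹).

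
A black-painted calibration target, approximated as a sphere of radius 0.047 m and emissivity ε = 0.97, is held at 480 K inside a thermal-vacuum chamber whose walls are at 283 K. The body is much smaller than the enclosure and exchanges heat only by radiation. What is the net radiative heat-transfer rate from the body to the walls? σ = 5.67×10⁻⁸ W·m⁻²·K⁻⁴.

P_net ≈ 71.3 W

For a small grey body in a large enclosure: P_net = εσA(T_body⁴ − T_wall⁴).
A = 4πr² = 0.02776 m²; T_body⁴ − T_wall⁴ = 5.308×10¹⁰ − 6.414×10⁹ = 4.667×10¹⁰ K⁴.
|P_net| = 0.97·5.67×10⁻⁸·0.02776·4.667×10¹⁰.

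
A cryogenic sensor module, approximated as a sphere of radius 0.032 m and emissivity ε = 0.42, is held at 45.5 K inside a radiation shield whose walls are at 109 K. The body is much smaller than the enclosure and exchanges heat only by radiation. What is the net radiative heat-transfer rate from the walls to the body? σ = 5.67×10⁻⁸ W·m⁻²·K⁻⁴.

P_net ≈ 0.0419 W

For a small grey body in a large enclosure: P_net = εσA(T_body⁴ − T_wall⁴).
A = 4πr² = 0.01287 m²; T_body⁴ − T_wall⁴ = 4.286×10⁶ − 1.412×10⁸ = -1.369×10⁸ K⁴.
|P_net| = 0.42·5.67×10⁻⁸·0.01287·1.369×10⁸.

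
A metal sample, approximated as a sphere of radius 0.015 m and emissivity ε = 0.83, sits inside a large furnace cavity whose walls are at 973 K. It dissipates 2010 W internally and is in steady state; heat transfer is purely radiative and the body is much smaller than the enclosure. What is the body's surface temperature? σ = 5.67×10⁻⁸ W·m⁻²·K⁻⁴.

T ≈ 2000 K

For a small grey body in a large enclosure, net radiated power = εσA(T⁴ − T_w⁴).
Steady state: P = εσA(T⁴ − T_w⁴) with A = 4πr² = 0.002827 m².
T⁴ = P/(εσA) + T_w⁴ = 2010/(0.83·5.67×10⁻⁸·0.002827) + (973)⁴
    = 1.511×10¹³ + 8.963×10¹¹ = 1.600×10¹³ K⁴.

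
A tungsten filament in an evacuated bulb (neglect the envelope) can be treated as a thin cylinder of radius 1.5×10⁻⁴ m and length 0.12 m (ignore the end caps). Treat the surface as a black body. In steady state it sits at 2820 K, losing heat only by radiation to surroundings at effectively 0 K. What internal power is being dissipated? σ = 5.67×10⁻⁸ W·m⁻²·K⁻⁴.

Steady state: P = εσA T⁴.
A = 2πrL = 1.131×10⁻⁴ m²; T⁴ = (2820)⁴ = 6.324×10¹³ K⁴.
P = 1.0 × 5.67×10⁻⁸ × 1.131×10⁻⁴ × 6.324×10¹³.

P ≈ 406 W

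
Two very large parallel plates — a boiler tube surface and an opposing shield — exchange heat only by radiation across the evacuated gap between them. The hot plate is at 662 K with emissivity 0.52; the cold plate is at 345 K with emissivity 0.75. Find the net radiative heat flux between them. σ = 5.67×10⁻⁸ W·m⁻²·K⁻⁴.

q ≈ 4470 W/m²

For two infinite grey parallel plates, q = σ(T₁⁴ − T₂⁴)/(1/ε₁ + 1/ε₂ − 1).
T₁⁴ − T₂⁴ = 1.921×10¹¹ − 1.417×10¹⁰ = 1.779×10¹¹ K⁴.
1/ε₁ + 1/ε₂ − 1 = 1.923 + 1.333 − 1 = 2.256.
q = 5.67×10⁻⁸ × 1.779×10¹¹ / 2.256.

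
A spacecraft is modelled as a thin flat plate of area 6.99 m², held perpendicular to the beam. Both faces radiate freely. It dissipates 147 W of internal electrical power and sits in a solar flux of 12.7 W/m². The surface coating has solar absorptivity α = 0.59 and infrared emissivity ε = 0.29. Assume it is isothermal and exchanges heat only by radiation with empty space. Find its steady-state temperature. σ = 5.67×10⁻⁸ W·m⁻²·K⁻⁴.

At steady state, absorbed solar power + internal power = radiated power.
Absorbed: α·S·A_cross = 0.59·12.7·6.990 = 52.38 W (cross-section A).
Total input = 52.38 + 147 = 199.4 W.
Radiated: εσ·A_surf·T⁴ with A_surf = 2A = 13.98 m².
T⁴ = 199.4/(0.29·5.67×10⁻⁸·13.98) = 8.673×10⁸ K⁴.

T ≈ 172 K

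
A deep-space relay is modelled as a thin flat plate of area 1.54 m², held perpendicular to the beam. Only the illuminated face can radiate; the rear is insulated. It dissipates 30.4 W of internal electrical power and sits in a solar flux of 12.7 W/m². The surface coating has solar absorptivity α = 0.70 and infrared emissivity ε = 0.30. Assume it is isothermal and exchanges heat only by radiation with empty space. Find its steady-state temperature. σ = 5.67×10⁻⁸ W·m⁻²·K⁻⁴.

T ≈ 203 K

At steady state, absorbed solar power + internal power = radiated power.
Absorbed: α·S·A_cross = 0.70·12.7·1.540 = 13.69 W (cross-section A).
Total input = 13.69 + 30.4 = 44.09 W.
Radiated: εσ·A_surf·T⁴ with A_surf = A = 1.540 m².
T⁴ = 44.09/(0.30·5.67×10⁻⁸·1.540) = 1.683×10⁹ K⁴.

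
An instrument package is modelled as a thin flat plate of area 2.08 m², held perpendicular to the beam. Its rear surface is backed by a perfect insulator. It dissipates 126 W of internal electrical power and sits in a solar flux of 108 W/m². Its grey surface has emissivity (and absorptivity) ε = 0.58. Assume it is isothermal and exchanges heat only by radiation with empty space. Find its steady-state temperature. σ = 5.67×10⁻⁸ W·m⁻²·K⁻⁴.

T ≈ 247 K

At steady state, absorbed solar power + internal power = radiated power.
Absorbed: α·S·A_cross = 0.58·108·2.080 = 130.3 W (cross-section A).
Total input = 130.3 + 126 = 256.3 W.
Radiated: εσ·A_surf·T⁴ with A_surf = A = 2.080 m².
T⁴ = 256.3/(0.58·5.67×10⁻⁸·2.080) = 3.747×10⁹ K⁴.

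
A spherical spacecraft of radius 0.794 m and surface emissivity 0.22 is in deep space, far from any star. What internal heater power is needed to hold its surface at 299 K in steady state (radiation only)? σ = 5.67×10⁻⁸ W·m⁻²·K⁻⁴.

P ≈ 790 W

P = εσ·4πr²·T⁴.
4πr² = 7.922 m²; T⁴ = 7.993×10⁹ K⁴.
P = 0.22·5.67×10⁻⁸·7.922·7.993×10⁹.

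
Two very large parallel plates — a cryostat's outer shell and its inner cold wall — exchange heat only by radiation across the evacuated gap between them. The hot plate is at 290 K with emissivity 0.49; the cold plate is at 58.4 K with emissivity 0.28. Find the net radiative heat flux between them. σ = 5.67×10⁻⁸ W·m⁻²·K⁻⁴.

q ≈ 86.8 W/m²

For two infinite grey parallel plates, q = σ(T₁⁴ − T₂⁴)/(1/ε₁ + 1/ε₂ − 1).
T₁⁴ − T₂⁴ = 7.073×10⁹ − 1.163×10⁷ = 7.061×10⁹ K⁴.
1/ε₁ + 1/ε₂ − 1 = 2.041 + 3.571 − 1 = 4.612.
q = 5.67×10⁻⁸ × 7.061×10⁹ / 4.612.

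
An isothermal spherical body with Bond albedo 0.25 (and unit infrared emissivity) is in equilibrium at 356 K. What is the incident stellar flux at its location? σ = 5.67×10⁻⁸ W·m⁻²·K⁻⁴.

S ≈ 4860 W/m²

(1−a)S·πr² = σ·4πr²·T⁴ ⇒ S = 4σT⁴/(1−a).
S = 4·5.67×10⁻⁸·1.606×10¹⁰/0.750.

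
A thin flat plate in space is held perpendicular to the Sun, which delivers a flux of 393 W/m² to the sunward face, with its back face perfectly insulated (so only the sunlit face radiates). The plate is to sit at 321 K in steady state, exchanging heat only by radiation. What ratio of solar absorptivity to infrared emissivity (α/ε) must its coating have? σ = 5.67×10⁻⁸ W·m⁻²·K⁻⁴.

Balance: αS·A = εσ·1A·T⁴ ⇒ α/ε = σT⁴/S.
α/ε = 5.67×10⁻⁸·(321)⁴/393 = 5.67×10⁻⁸·1.062×10¹⁰/393.

α/ε ≈ 1.53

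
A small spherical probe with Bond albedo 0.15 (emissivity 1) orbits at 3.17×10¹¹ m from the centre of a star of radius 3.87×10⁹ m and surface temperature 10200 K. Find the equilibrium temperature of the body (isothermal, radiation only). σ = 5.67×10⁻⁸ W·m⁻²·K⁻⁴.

T ≈ 765 K

The star's surface emits σT_*⁴; at distance d the flux is S = σT_*⁴(R_*/d)².
S = 5.67×10⁻⁸·(10200)⁴·(3.87×10⁹/3.17×10¹¹)² = 91470 W/m².
For an isothermal sphere T⁴ = (1−a)S/(4σ) = 3.428×10¹¹ K⁴.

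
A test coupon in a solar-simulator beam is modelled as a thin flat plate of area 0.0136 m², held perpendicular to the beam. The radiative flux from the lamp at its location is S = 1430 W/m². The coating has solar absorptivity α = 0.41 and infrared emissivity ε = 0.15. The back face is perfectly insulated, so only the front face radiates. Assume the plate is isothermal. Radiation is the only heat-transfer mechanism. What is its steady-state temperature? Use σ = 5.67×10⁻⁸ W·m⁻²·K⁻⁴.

At equilibrium, absorbed power = emitted power.
Absorbing cross-section = A = 0.01360 m²; emitting surface = A = 0.01360 m² (ratio 1).
αS·A_cross = εσ·A_surf·T⁴  ⇒  T⁴ = αS/(ε·1σ).
T⁴ = 0.410·1430/(0.15·1·5.67×10⁻⁸) = 6.894×10¹⁰ K⁴.
T = (6.894×10¹⁰)^(1/4).

T ≈ 512 K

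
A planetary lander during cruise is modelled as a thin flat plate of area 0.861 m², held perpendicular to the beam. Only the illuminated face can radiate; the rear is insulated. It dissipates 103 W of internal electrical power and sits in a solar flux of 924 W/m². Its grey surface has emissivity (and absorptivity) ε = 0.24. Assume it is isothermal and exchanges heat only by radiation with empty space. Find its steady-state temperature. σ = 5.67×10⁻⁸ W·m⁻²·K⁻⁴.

At steady state, absorbed solar power + internal power = radiated power.
Absorbed: α·S·A_cross = 0.24·924·0.8610 = 190.9 W (cross-section A).
Total input = 190.9 + 103 = 293.9 W.
Radiated: εσ·A_surf·T⁴ with A_surf = A = 0.8610 m².
T⁴ = 293.9/(0.24·5.67×10⁻⁸·0.8610) = 2.509×10¹⁰ K⁴.

T ≈ 398 K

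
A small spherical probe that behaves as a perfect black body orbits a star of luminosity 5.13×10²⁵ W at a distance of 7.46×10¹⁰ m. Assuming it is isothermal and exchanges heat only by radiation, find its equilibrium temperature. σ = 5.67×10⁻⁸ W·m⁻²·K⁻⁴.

T ≈ 238 K

First find the stellar flux at distance d: S = L/(4πd²) = 5.13×10²⁵/(4π·(7.46×10¹⁰)²) = 733.6 W/m².
For an isothermal sphere, absorbed (1−a)S·πr² = emitted σ·4πr²·T⁴, so T⁴ = (1−a)S/(4σ).
T⁴ = 1.00·733.6/(4·5.67×10⁻⁸) = 3.234×10⁹ K⁴.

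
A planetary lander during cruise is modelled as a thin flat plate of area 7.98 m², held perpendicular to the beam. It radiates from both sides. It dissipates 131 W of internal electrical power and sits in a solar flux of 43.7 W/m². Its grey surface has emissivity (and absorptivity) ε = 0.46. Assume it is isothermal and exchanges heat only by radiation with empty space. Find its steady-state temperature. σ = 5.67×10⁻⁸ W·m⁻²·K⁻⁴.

At steady state, absorbed solar power + internal power = radiated power.
Absorbed: α·S·A_cross = 0.46·43.7·7.980 = 160.4 W (cross-section A).
Total input = 160.4 + 131 = 291.4 W.
Radiated: εσ·A_surf·T⁴ with A_surf = 2A = 15.96 m².
T⁴ = 291.4/(0.46·5.67×10⁻⁸·15.96) = 7.001×10⁸ K⁴.

T ≈ 163 K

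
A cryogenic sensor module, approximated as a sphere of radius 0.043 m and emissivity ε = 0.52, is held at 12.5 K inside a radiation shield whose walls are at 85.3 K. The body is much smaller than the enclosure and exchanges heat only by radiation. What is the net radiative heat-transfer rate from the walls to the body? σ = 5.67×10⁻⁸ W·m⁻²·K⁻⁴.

For a small grey body in a large enclosure: P_net = εσA(T_body⁴ − T_wall⁴).
A = 4πr² = 0.02324 m²; T_body⁴ − T_wall⁴ = 24410 − 5.294×10⁷ = -5.292×10⁷ K⁴.
|P_net| = 0.52·5.67×10⁻⁸·0.02324·5.292×10⁷.

P_net ≈ 0.0363 W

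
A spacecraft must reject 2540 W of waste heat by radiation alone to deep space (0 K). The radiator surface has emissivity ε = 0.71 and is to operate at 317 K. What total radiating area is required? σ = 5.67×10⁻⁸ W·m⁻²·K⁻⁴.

P = εσA T⁴ ⇒ A = P/(εσT⁴).
T⁴ = 1.010×10¹⁰ K⁴.
A = 2540/(0.71 × 5.67×10⁻⁸ × 1.010×10¹⁰).

A ≈ 6.25 m²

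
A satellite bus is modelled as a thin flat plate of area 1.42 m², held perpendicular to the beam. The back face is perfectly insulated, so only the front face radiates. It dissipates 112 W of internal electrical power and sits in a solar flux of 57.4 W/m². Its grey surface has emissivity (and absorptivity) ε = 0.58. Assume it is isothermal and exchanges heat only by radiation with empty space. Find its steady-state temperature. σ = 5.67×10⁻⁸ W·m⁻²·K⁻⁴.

At steady state, absorbed solar power + internal power = radiated power.
Absorbed: α·S·A_cross = 0.58·57.4·1.420 = 47.27 W (cross-section A).
Total input = 47.27 + 112 = 159.3 W.
Radiated: εσ·A_surf·T⁴ with A_surf = A = 1.420 m².
T⁴ = 159.3/(0.58·5.67×10⁻⁸·1.420) = 3.411×10⁹ K⁴.

T ≈ 242 K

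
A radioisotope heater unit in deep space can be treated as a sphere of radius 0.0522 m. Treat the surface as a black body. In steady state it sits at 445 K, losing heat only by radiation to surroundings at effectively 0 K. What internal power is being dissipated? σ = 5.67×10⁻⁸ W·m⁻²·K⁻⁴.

P ≈ 76.1 W

Steady state: P = εσA T⁴.
A = 4πr² = 0.03424 m²; T⁴ = (445)⁴ = 3.921×10¹⁰ K⁴.
P = 1.0 × 5.67×10⁻⁸ × 0.03424 × 3.921×10¹⁰.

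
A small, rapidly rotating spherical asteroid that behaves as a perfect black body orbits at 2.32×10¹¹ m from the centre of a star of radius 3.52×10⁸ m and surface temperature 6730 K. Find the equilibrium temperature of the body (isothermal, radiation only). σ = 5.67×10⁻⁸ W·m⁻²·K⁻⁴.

The star's surface emits σT_*⁴; at distance d the flux is S = σT_*⁴(R_*/d)².
S = 5.67×10⁻⁸·(6730)⁴·(3.52×10⁸/2.32×10¹¹)² = 267.8 W/m².
For an isothermal sphere T⁴ = (1−a)S/(4σ) = 1.181×10⁹ K⁴.

T ≈ 185 K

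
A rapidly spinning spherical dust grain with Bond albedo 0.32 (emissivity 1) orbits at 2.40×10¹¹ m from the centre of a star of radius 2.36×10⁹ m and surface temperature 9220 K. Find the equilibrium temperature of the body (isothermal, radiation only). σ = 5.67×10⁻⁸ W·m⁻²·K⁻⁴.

T ≈ 587 K

The star's surface emits σT_*⁴; at distance d the flux is S = σT_*⁴(R_*/d)².
S = 5.67×10⁻⁸·(9220)⁴·(2.36×10⁹/2.40×10¹¹)² = 39620 W/m².
For an isothermal sphere T⁴ = (1−a)S/(4σ) = 1.188×10¹¹ K⁴.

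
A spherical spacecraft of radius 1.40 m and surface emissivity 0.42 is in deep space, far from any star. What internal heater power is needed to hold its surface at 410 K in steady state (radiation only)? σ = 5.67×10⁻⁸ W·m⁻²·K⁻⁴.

P = εσ·4πr²·T⁴.
4πr² = 24.63 m²; T⁴ = 2.826×10¹⁰ K⁴.
P = 0.42·5.67×10⁻⁸·24.63·2.826×10¹⁰.

P ≈ 16600 W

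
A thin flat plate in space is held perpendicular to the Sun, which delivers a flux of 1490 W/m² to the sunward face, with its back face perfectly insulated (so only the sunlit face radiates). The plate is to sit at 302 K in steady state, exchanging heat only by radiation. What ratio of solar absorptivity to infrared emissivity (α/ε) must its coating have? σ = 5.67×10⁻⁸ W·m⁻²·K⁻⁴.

Balance: αS·A = εσ·1A·T⁴ ⇒ α/ε = σT⁴/S.
α/ε = 5.67×10⁻⁸·(302)⁴/1490 = 5.67×10⁻⁸·8.318×10⁹/1490.

α/ε ≈ 0.317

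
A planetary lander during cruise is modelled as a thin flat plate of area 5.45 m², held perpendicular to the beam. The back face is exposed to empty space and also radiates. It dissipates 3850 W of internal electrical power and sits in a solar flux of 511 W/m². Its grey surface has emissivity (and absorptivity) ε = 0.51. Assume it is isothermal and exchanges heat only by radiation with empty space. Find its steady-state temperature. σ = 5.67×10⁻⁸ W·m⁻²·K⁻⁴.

T ≈ 360 K

At steady state, absorbed solar power + internal power = radiated power.
Absorbed: α·S·A_cross = 0.51·511·5.450 = 1420 W (cross-section A).
Total input = 1420 + 3850 = 5270 W.
Radiated: εσ·A_surf·T⁴ with A_surf = 2A = 10.90 m².
T⁴ = 5270/(0.51·5.67×10⁻⁸·10.90) = 1.672×10¹⁰ K⁴.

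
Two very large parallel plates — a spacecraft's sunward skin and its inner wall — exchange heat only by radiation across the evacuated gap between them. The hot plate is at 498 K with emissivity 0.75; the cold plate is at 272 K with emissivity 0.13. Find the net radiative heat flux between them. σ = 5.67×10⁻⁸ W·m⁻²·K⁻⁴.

For two infinite grey parallel plates, q = σ(T₁⁴ − T₂⁴)/(1/ε₁ + 1/ε₂ − 1).
T₁⁴ − T₂⁴ = 6.151×10¹⁰ − 5.474×10⁹ = 5.603×10¹⁰ K⁴.
1/ε₁ + 1/ε₂ − 1 = 1.333 + 7.692 − 1 = 8.026.
q = 5.67×10⁻⁸ × 5.603×10¹⁰ / 8.026.

q ≈ 396 W/m²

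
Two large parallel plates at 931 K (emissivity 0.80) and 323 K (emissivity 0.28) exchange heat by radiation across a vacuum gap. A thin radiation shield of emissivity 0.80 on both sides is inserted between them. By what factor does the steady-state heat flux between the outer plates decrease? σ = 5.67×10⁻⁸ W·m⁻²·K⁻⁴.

factor ≈ 1.39

Without shield: q₀ = σΔ(T⁴)/(1/ε₁+1/ε₂−1) with denominator 3.821.
With shield the two gaps are in series; the resistances add: (1/ε₁+1/ε_s−1)+(1/ε_s+1/ε₂−1) = 1.500+3.821 = 5.321.
Heat-flux ratio q₀/q = 5.321/3.821.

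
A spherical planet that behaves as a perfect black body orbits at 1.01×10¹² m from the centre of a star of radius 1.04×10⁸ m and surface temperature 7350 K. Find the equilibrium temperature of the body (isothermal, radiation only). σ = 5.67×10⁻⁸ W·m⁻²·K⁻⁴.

The star's surface emits σT_*⁴; at distance d the flux is S = σT_*⁴(R_*/d)².
S = 5.67×10⁻⁸·(7350)⁴·(1.04×10⁸/1.01×10¹²)² = 1.755 W/m².
For an isothermal sphere T⁴ = (1−a)S/(4σ) = 7.736×10⁶ K⁴.

T ≈ 52.7 K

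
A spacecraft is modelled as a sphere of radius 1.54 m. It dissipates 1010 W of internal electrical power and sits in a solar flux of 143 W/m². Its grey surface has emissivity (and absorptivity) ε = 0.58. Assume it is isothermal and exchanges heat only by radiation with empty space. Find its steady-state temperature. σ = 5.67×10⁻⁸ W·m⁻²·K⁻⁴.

T ≈ 202 K

At steady state, absorbed solar power + internal power = radiated power.
Absorbed: α·S·A_cross = 0.58·143·7.451 = 618.0 W (cross-section πr²).
Total input = 618.0 + 1010 = 1628 W.
Radiated: εσ·A_surf·T⁴ with A_surf = 4πr² = 29.80 m².
T⁴ = 1628/(0.58·5.67×10⁻⁸·29.80) = 1.661×10⁹ K⁴.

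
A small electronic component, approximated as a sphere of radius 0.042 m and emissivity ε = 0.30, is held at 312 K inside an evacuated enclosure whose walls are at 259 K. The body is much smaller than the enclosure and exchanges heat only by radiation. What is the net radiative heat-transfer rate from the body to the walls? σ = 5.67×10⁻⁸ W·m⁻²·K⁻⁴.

For a small grey body in a large enclosure: P_net = εσA(T_body⁴ − T_wall⁴).
A = 4πr² = 0.02217 m²; T_body⁴ − T_wall⁴ = 9.476×10⁹ − 4.500×10⁹ = 4.976×10⁹ K⁴.
|P_net| = 0.30·5.67×10⁻⁸·0.02217·4.976×10⁹.

P_net ≈ 1.88 W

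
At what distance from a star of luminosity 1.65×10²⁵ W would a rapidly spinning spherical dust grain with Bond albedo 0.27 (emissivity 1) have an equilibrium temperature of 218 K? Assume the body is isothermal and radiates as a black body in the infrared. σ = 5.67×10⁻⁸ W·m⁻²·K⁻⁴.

For an isothermal black-emitting sphere, (1−a)S·πr² = σ·4πr²·T⁴ ⇒ S = 4σT⁴/(1−a).
S = 4·5.67×10⁻⁸·(218)⁴/0.730 = 701.7 W/m².
Flux falls as S = L/(4πd²), so d = √(L/(4πS)) = √(1.65×10²⁵/(4π·701.7)).

d ≈ 4.33×10¹⁰ m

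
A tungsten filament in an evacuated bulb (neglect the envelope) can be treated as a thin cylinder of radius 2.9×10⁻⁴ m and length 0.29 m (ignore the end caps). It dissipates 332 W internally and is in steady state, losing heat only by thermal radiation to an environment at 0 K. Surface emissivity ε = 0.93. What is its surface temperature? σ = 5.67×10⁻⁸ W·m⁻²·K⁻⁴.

Steady state: internal power = radiated power, P = εσA T⁴.
Radiating area A = 2πrL = 5.284×10⁻⁴ m².
T⁴ = P/(εσA) = 332/(0.93·5.67×10⁻⁸·5.284×10⁻⁴) = 1.192×10¹³ K⁴.
T = (1.192×10¹³)^(1/4).

T ≈ 1860 K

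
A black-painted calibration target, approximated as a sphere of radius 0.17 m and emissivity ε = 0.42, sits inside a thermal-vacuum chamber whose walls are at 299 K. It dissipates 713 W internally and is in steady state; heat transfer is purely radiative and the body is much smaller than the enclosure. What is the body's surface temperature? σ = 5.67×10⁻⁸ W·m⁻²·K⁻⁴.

For a small grey body in a large enclosure, net radiated power = εσA(T⁴ − T_w⁴).
Steady state: P = εσA(T⁴ − T_w⁴) with A = 4πr² = 0.3632 m².
T⁴ = P/(εσA) + T_w⁴ = 713/(0.42·5.67×10⁻⁸·0.3632) + (299)⁴
    = 8.244×10¹⁰ + 7.993×10⁹ = 9.043×10¹⁰ K⁴.

T ≈ 548 K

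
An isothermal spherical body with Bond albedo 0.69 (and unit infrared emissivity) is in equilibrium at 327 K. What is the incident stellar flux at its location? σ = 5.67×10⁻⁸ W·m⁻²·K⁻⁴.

S ≈ 8370 W/m²

(1−a)S·πr² = σ·4πr²·T⁴ ⇒ S = 4σT⁴/(1−a).
S = 4·5.67×10⁻⁸·1.143×10¹⁰/0.310.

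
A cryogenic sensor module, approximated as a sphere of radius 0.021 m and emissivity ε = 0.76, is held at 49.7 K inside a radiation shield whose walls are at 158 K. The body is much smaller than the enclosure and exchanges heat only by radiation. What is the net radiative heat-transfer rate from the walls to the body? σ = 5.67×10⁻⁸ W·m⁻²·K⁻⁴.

P_net ≈ 0.147 W

For a small grey body in a large enclosure: P_net = εσA(T_body⁴ − T_wall⁴).
A = 4πr² = 0.005542 m²; T_body⁴ − T_wall⁴ = 6.101×10⁶ − 6.232×10⁸ = -6.171×10⁸ K⁴.
|P_net| = 0.76·5.67×10⁻⁸·0.005542·6.171×10⁸.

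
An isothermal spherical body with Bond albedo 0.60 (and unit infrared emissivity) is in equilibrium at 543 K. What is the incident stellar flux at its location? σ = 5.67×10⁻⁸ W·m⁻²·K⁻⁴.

(1−a)S·πr² = σ·4πr²·T⁴ ⇒ S = 4σT⁴/(1−a).
S = 4·5.67×10⁻⁸·8.694×10¹⁰/0.400.

S ≈ 49300 W/m²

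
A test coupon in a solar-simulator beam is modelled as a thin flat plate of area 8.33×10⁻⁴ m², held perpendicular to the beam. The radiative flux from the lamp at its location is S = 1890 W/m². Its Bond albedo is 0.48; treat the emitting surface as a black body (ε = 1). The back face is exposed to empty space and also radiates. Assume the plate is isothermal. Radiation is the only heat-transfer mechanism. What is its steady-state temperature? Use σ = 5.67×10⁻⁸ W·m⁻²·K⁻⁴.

At equilibrium, absorbed power = emitted power.
Absorbing cross-section = A = 8.330×10⁻⁴ m²; emitting surface = 2A = 0.001666 m² (ratio 2).
(1−a)S·A_cross = εσ·A_surf·T⁴  ⇒  T⁴ = (1−a)S/(2σ).
T⁴ = 0.520·1890/(2·5.67×10⁻⁸) = 8.667×10⁹ K⁴.
T = (8.667×10⁹)^(1/4).

T ≈ 305 K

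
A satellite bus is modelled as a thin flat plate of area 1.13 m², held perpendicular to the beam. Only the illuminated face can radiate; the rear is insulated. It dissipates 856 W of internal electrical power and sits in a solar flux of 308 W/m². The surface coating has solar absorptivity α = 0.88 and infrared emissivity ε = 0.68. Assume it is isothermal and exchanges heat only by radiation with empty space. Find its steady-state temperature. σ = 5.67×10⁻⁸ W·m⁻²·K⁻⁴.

T ≈ 404 K

At steady state, absorbed solar power + internal power = radiated power.
Absorbed: α·S·A_cross = 0.88·308·1.130 = 306.3 W (cross-section A).
Total input = 306.3 + 856 = 1162 W.
Radiated: εσ·A_surf·T⁴ with A_surf = A = 1.130 m².
T⁴ = 1162/(0.68·5.67×10⁻⁸·1.130) = 2.668×10¹⁰ K⁴.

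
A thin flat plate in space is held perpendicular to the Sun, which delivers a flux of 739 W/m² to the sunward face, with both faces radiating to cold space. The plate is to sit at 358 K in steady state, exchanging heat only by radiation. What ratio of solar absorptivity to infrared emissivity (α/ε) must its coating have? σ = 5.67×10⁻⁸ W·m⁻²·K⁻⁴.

α/ε ≈ 2.52

Balance: αS·A = εσ·2A·T⁴ ⇒ α/ε = 2σT⁴/S.
α/ε = 2·5.67×10⁻⁸·(358)⁴/739 = 2·5.67×10⁻⁸·1.643×10¹⁰/739.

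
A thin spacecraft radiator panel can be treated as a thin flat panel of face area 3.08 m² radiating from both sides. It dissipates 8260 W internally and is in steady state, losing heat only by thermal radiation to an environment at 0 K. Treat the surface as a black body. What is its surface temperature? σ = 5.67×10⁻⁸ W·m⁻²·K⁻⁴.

T ≈ 392 K

Steady state: internal power = radiated power, P = εσA T⁴.
Radiating area A = 2·3.08 = 6.160 m².
T⁴ = P/(εσA) = 8260/(1.0·5.67×10⁻⁸·6.160) = 2.365×10¹⁰ K⁴.
T = (2.365×10¹⁰)^(1/4).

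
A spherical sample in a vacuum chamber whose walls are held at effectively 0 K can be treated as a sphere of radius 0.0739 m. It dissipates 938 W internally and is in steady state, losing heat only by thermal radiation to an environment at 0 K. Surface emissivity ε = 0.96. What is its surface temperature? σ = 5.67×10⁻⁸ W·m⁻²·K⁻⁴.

T ≈ 708 K

Steady state: internal power = radiated power, P = εσA T⁴.
Radiating area A = 4πr² = 0.06863 m².
T⁴ = P/(εσA) = 938/(0.96·5.67×10⁻⁸·0.06863) = 2.511×10¹¹ K⁴.
T = (2.511×10¹¹)^(1/4).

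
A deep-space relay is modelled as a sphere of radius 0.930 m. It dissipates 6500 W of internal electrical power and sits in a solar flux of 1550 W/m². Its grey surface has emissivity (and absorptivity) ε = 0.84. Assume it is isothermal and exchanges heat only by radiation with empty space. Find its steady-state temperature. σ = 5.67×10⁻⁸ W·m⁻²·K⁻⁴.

At steady state, absorbed solar power + internal power = radiated power.
Absorbed: α·S·A_cross = 0.84·1550·2.717 = 3538 W (cross-section πr²).
Total input = 3538 + 6500 = 10040 W.
Radiated: εσ·A_surf·T⁴ with A_surf = 4πr² = 10.87 m².
T⁴ = 10040/(0.84·5.67×10⁻⁸·10.87) = 1.939×10¹⁰ K⁴.

T ≈ 373 K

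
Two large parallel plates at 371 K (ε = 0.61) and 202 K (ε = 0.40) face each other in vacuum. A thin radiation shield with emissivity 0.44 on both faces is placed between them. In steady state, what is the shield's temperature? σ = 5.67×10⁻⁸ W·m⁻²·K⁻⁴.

T_s ≈ 327 K

In steady state the net flux on the hot side equals that on the cold side.
σ(T₁⁴−T_s⁴)/D₁ = σ(T_s⁴−T₂⁴)/D₂, with D₁ = 1/ε₁+1/ε_s−1 = 2.912, D₂ = 1/ε_s+1/ε₂−1 = 3.773.
Solve for T_s⁴: T_s⁴ = (D₂·T₁⁴ + D₁·T₂⁴)/(D₁+D₂) = 1.142×10¹⁰ K⁴.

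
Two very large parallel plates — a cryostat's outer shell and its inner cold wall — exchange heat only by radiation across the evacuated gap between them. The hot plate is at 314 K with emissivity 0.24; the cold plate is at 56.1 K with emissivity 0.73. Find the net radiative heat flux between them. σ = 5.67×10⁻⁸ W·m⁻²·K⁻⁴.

For two infinite grey parallel plates, q = σ(T₁⁴ − T₂⁴)/(1/ε₁ + 1/ε₂ − 1).
T₁⁴ − T₂⁴ = 9.721×10⁹ − 9.905×10⁶ = 9.711×10⁹ K⁴.
1/ε₁ + 1/ε₂ − 1 = 4.167 + 1.370 − 1 = 4.537.
q = 5.67×10⁻⁸ × 9.711×10⁹ / 4.537.

q ≈ 121 W/m²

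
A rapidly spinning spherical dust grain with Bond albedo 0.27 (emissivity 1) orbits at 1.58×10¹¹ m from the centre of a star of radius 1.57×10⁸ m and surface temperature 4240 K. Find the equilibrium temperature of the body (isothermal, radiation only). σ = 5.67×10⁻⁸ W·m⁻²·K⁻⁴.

T ≈ 87.4 K

The star's surface emits σT_*⁴; at distance d the flux is S = σT_*⁴(R_*/d)².
S = 5.67×10⁻⁸·(4240)⁴·(1.57×10⁸/1.58×10¹¹)² = 18.09 W/m².
For an isothermal sphere T⁴ = (1−a)S/(4σ) = 5.824×10⁷ K⁴.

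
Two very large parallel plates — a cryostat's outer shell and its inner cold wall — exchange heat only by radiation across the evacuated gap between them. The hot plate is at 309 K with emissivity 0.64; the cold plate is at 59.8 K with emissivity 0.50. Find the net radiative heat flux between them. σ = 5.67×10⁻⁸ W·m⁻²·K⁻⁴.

q ≈ 201 W/m²

For two infinite grey parallel plates, q = σ(T₁⁴ − T₂⁴)/(1/ε₁ + 1/ε₂ − 1).
T₁⁴ − T₂⁴ = 9.117×10⁹ − 1.279×10⁷ = 9.104×10⁹ K⁴.
1/ε₁ + 1/ε₂ − 1 = 1.562 + 2.000 − 1 = 2.562.
q = 5.67×10⁻⁸ × 9.104×10⁹ / 2.562.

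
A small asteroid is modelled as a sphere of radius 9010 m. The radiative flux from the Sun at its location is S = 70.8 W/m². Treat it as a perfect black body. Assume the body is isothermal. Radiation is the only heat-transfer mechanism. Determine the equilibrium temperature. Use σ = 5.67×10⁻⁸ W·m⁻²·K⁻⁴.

T ≈ 133 K

At equilibrium, absorbed power = emitted power.
Absorbing cross-section = πr² = 2.550×10⁸ m²; emitting surface = 4πr² = 1.020×10⁹ m² (ratio 4).
S·A_cross = εσ·A_surf·T⁴  ⇒  T⁴ = S/(4σ).
T⁴ = 1.00·70.8/(4·5.67×10⁻⁸) = 3.122×10⁸ K⁴.
T = (3.122×10⁸)^(1/4).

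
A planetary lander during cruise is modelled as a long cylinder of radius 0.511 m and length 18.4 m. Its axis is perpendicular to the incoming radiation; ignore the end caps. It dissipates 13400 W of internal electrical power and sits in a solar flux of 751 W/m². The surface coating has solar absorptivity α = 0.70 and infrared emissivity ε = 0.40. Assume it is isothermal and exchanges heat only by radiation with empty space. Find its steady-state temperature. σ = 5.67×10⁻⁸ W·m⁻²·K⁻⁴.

At steady state, absorbed solar power + internal power = radiated power.
Absorbed: α·S·A_cross = 0.70·751·18.80 = 9886 W (cross-section 2rL).
Total input = 9886 + 13400 = 23290 W.
Radiated: εσ·A_surf·T⁴ with A_surf = 2πrL = 59.08 m².
T⁴ = 23290/(0.40·5.67×10⁻⁸·59.08) = 1.738×10¹⁰ K⁴.

T ≈ 363 K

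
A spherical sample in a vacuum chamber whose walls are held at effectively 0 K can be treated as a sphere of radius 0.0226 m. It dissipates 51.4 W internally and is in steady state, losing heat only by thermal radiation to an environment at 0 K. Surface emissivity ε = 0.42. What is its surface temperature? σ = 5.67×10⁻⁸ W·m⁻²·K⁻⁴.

T ≈ 762 K

Steady state: internal power = radiated power, P = εσA T⁴.
Radiating area A = 4πr² = 0.006418 m².
T⁴ = P/(εσA) = 51.4/(0.42·5.67×10⁻⁸·0.006418) = 3.363×10¹¹ K⁴.
T = (3.363×10¹¹)^(1/4).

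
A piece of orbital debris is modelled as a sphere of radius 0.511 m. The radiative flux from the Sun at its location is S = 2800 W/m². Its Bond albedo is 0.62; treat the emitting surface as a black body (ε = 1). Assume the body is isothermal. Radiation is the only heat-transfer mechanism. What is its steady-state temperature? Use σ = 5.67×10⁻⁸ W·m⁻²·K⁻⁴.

T ≈ 262 K

At equilibrium, absorbed power = emitted power.
Absorbing cross-section = πr² = 0.8203 m²; emitting surface = 4πr² = 3.281 m² (ratio 4).
(1−a)S·A_cross = εσ·A_surf·T⁴  ⇒  T⁴ = (1−a)S/(4σ).
T⁴ = 0.380·2800/(4·5.67×10⁻⁸) = 4.691×10⁹ K⁴.
T = (4.691×10⁹)^(1/4).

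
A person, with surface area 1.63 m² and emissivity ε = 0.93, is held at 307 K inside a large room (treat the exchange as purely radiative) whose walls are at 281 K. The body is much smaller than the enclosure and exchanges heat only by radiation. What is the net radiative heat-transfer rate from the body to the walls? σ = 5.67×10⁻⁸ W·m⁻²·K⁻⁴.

P_net ≈ 228 W

For a small grey body in a large enclosure: P_net = εσA(T_body⁴ − T_wall⁴).
A = 1.63 m²; T_body⁴ − T_wall⁴ = 8.883×10⁹ − 6.235×10⁹ = 2.648×10⁹ K⁴.
|P_net| = 0.93·5.67×10⁻⁸·1.630·2.648×10⁹.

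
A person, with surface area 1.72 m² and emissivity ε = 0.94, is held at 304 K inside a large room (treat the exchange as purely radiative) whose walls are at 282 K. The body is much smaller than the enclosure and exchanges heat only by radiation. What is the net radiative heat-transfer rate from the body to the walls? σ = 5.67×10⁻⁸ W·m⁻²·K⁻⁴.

For a small grey body in a large enclosure: P_net = εσA(T_body⁴ − T_wall⁴).
A = 1.72 m²; T_body⁴ − T_wall⁴ = 8.541×10⁹ − 6.324×10⁹ = 2.217×10⁹ K⁴.
|P_net| = 0.94·5.67×10⁻⁸·1.720·2.217×10⁹.

P_net ≈ 203 W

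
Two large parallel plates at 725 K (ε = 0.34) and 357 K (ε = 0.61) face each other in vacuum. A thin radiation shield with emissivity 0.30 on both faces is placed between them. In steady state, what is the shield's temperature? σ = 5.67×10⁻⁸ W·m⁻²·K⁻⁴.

T_s ≈ 598 K

In steady state the net flux on the hot side equals that on the cold side.
σ(T₁⁴−T_s⁴)/D₁ = σ(T_s⁴−T₂⁴)/D₂, with D₁ = 1/ε₁+1/ε_s−1 = 5.275, D₂ = 1/ε_s+1/ε₂−1 = 3.973.
Solve for T_s⁴: T_s⁴ = (D₂·T₁⁴ + D₁·T₂⁴)/(D₁+D₂) = 1.280×10¹¹ K⁴.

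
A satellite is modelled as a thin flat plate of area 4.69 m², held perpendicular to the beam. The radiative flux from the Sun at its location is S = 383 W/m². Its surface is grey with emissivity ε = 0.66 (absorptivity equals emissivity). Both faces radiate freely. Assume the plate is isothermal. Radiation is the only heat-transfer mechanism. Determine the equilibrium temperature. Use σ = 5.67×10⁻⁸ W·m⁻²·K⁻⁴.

T ≈ 241 K

At equilibrium, absorbed power = emitted power.
Absorbing cross-section = A = 4.690 m²; emitting surface = 2A = 9.380 m² (ratio 2).
εS·A_cross = εσ·A_surf·T⁴  ⇒  T⁴ = S/(2σ)   (ε cancels).
T⁴ = 383/(2·5.67×10⁻⁸) = 3.377×10⁹ K⁴.
T = (3.377×10⁹)^(1/4).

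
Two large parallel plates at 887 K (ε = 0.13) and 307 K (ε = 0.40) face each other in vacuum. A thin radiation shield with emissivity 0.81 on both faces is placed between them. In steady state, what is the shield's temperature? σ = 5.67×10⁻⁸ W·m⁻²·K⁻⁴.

In steady state the net flux on the hot side equals that on the cold side.
σ(T₁⁴−T_s⁴)/D₁ = σ(T_s⁴−T₂⁴)/D₂, with D₁ = 1/ε₁+1/ε_s−1 = 7.927, D₂ = 1/ε_s+1/ε₂−1 = 2.735.
Solve for T_s⁴: T_s⁴ = (D₂·T₁⁴ + D₁·T₂⁴)/(D₁+D₂) = 1.654×10¹¹ K⁴.

T_s ≈ 638 K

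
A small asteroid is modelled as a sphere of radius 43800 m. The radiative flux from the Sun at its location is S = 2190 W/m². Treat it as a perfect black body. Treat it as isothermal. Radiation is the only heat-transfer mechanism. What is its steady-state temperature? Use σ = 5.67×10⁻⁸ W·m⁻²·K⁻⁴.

At equilibrium, absorbed power = emitted power.
Absorbing cross-section = πr² = 6.027×10⁹ m²; emitting surface = 4πr² = 2.411×10¹⁰ m² (ratio 4).
S·A_cross = εσ·A_surf·T⁴  ⇒  T⁴ = S/(4σ).
T⁴ = 1.00·2190/(4·5.67×10⁻⁸) = 9.656×10⁹ K⁴.
T = (9.656×10⁹)^(1/4).

T ≈ 313 K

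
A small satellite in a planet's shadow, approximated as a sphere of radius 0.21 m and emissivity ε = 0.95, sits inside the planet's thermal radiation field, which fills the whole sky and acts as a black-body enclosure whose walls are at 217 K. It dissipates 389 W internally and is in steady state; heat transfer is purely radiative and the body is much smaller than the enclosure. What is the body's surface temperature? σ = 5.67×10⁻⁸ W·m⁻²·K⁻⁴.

For a small grey body in a large enclosure, net radiated power = εσA(T⁴ − T_w⁴).
Steady state: P = εσA(T⁴ − T_w⁴) with A = 4πr² = 0.5542 m².
T⁴ = P/(εσA) + T_w⁴ = 389/(0.95·5.67×10⁻⁸·0.5542) + (217)⁴
    = 1.303×10¹⁰ + 2.217×10⁹ = 1.525×10¹⁰ K⁴.

T ≈ 351 K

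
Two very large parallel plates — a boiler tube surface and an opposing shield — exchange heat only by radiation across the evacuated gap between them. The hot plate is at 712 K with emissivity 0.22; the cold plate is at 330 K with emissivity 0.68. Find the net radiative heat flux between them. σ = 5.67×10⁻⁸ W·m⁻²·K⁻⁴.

q ≈ 2770 W/m²

For two infinite grey parallel plates, q = σ(T₁⁴ − T₂⁴)/(1/ε₁ + 1/ε₂ − 1).
T₁⁴ − T₂⁴ = 2.570×10¹¹ − 1.186×10¹⁰ = 2.451×10¹¹ K⁴.
1/ε₁ + 1/ε₂ − 1 = 4.545 + 1.471 − 1 = 5.016.
q = 5.67×10⁻⁸ × 2.451×10¹¹ / 5.016.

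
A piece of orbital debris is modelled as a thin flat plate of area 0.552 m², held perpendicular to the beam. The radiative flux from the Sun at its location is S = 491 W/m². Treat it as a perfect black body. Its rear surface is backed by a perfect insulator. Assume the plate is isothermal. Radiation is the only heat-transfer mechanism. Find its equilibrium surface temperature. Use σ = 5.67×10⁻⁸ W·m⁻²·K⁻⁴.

T ≈ 305 K

At equilibrium, absorbed power = emitted power.
Absorbing cross-section = A = 0.5520 m²; emitting surface = A = 0.5520 m² (ratio 1).
S·A_cross = εσ·A_surf·T⁴  ⇒  T⁴ = S/(1σ).
T⁴ = 1.00·491/(1·5.67×10⁻⁸) = 8.660×10⁹ K⁴.
T = (8.660×10⁹)^(1/4).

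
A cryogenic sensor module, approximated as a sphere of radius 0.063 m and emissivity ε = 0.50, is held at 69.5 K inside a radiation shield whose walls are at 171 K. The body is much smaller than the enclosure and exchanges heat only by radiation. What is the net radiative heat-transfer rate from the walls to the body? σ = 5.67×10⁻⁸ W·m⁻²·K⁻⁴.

P_net ≈ 1.18 W

For a small grey body in a large enclosure: P_net = εσA(T_body⁴ − T_wall⁴).
A = 4πr² = 0.04988 m²; T_body⁴ − T_wall⁴ = 2.333×10⁷ − 8.550×10⁸ = -8.317×10⁸ K⁴.
|P_net| = 0.50·5.67×10⁻⁸·0.04988·8.317×10⁸.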